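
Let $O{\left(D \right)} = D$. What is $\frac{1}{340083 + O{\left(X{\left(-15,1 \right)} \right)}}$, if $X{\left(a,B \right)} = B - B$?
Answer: $\frac{1}{340083} \approx 2.9405 \cdot 10^{-6}$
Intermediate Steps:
$X{\left(a,B \right)} = 0$
$\frac{1}{340083 + O{\left(X{\left(-15,1 \right)} \right)}} = \frac{1}{340083 + 0} = \frac{1}{340083}$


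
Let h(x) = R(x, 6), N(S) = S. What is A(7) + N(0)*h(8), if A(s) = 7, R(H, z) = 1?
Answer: 7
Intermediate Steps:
h(x) = 1
A(7) + N(0)*h(8) = 7 + 0*1 = 7 + 0 = 7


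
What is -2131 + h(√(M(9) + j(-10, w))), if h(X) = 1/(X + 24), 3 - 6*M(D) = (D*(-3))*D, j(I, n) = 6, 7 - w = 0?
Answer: -1127275/529 - √47/529 ≈ -2131.0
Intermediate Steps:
w = 7 (w = 7 - 1*0 = 7 + 0 = 7)
M(D) = ½ + D²/2 (M(D) = ½ - D*(-3)*D/6 = ½ - (-3*D)*D/6 = ½ - (-1)*D²/2 = ½ + D²/2)
h(X) = 1/(24 + X)
-2131 + h(√(M(9) + j(-10, w))) = -2131 + 1/(24 + √((½ + (½)*9²) + 6)) = -2131 + 1/(24 + √((½ + (½)*81) + 6)) = -2131 + 1/(24 + √((½ + 81/2) + 6)) = -2131 + 1/(24 + √(41 + 6)) = -2131 + 1/(24 + √47)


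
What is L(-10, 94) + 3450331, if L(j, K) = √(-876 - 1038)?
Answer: 3450331 + I*√1914 ≈ 3.4503e+6 + 43.749*I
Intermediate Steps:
L(j, K) = I*√1914 (L(j, K) = √(-1914) = I*√1914)
L(-10, 94) + 3450331 = I*√1914 + 3450331 = 3450331 + I*√1914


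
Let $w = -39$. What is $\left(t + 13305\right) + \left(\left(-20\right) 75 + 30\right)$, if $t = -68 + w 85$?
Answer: $8452$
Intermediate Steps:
$t = -3383$ ($t = -68 - 3315 = -3383$)
$\left(t + 13305\right) + \left(\left(-20\right) 75 + 30\right) = \left(-3383 + 13305\right) + \left(\left(-20\right) 75 + 30\right) = 9922 + \left(-1500 + 30\right) = 9922 - 1470 = 8452$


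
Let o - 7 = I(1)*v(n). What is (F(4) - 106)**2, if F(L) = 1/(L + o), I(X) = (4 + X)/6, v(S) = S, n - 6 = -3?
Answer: 8179600/729 ≈ 11220.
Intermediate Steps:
n = 3 (n = 6 - 3 = 3)
I(X) = 2/3 + X/6 (I(X) = (4 + X)*(1/6) = 2/3 + X/6)
o = 19/2 (o = 7 + (2/3 + (1/6)*1)*3 = 7 + (2/3 + 1/6)*3 = 7 + (5/6)*3 = 7 + 5/2 = 19/2 ≈ 9.5000)
F(L) = 1/(19/2 + L) (F(L) = 1/(L + 19/2) = 1/(19/2 + L))
(F(4) - 106)**2 = (2/(19 + 2*4) - 106)**2 = (2/(19 + 8) - 106)**2 = (2/27 - 106)**2 = (-2860/27)**2 = 8179600/729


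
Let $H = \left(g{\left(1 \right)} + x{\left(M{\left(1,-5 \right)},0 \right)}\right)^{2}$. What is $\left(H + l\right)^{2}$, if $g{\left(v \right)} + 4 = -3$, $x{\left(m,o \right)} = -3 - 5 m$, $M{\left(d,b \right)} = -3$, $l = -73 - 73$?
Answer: $14641$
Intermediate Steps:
$l = -146$
$g{\left(v \right)} = -7$ ($g{\left(v \right)} = -4 - 3 = -7$)
$H = 25$ ($H = \left(-7 - -12\right)^{2} = \left(-7 + \left(-3 + 15\right)\right)^{2} = \left(-7 + 12\right)^{2} = 5^{2} = 25$)
$\left(H + l\right)^{2} = \left(25 - 146\right)^{2} = \left(-121\right)^{2} = 14641$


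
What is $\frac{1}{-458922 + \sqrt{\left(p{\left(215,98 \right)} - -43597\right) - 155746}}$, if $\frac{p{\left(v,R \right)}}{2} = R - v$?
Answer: $- \frac{152974}{70203171489} - \frac{i \sqrt{12487}}{70203171489} \approx -2.179 \cdot 10^{-6} - 1.5917 \cdot 10^{-9} i$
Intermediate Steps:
$p{\left(v,R \right)} = - 2 v + 2 R$ ($p{\left(v,R \right)} = 2 \left(R - v\right) = - 2 v + 2 R$)
$\frac{1}{-458922 + \sqrt{\left(p{\left(215,98 \right)} - -43597\right) - 155746}} = \frac{1}{-458922 + \sqrt{\left(\left(\left(-2\right) 215 + 2 \cdot 98\right) - -43597\right) - 155746}} = \frac{1}{-458922 + \sqrt{\left(\left(-430 + 196\right) + 43597\right) - 155746}} = \frac{1}{-458922 + \sqrt{\left(-234 + 43597\right) - 155746}} = \frac{1}{-458922 + \sqrt{43363 - 155746}} = \frac{1}{-458922 + \sqrt{-112383}} = \frac{1}{-458922 + 3 i \sqrt{12487}}$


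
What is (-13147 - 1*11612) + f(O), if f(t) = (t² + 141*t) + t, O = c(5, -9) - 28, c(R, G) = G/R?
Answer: -702564/25 ≈ -28103.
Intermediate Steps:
O = -149/5 (O = -9/5 - 28 = -149/5 ≈ -29.800)
f(t) = t² + 142*t
(-13147 - 1*11612) + f(O) = (-13147 - 1*11612) - 149*(142 - 149/5)/5 = (-13147 - 11612) - 149/5*561/5 = -24759 - 83589/25 = -702564/25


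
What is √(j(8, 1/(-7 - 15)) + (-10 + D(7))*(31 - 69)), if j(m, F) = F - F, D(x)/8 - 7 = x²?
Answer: 2*I*√4161 ≈ 129.01*I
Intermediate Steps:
D(x) = 56 + 8*x²
j(m, F) = 0
√(j(8, 1/(-7 - 15)) + (-10 + D(7))*(31 - 69)) = √(0 + (-10 + (56 + 8*7²))*(31 - 69)) = √(0 + (-10 + (56 + 8*49))*(-38)) = √(0 + (-10 + (56 + 392))*(-38)) = √(0 + (-10 + 448)*(-38)) = √(0 + 438*(-38)) = √(0 - 16644) = √(-16644) = 2*I*√4161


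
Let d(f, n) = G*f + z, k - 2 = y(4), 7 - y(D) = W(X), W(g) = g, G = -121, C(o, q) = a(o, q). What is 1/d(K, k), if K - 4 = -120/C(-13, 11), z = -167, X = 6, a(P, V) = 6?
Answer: 1/1769 ≈ 0.00056529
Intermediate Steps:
C(o, q) = 6
y(D) = 1 (y(D) = 7 - 1*6 = 7 - 6 = 1)
K = -16 (K = 4 - 120/6 = 4 - 120*1/6 = 4 - 20 = -16)
k = 3 (k = 2 + 1 = 3)
d(f, n) = -167 - 121*f (d(f, n) = -121*f - 167 = -167 - 121*f)
1/d(K, k) = 1/(-167 - 121*(-16)) = 1/(-167 + 1936) = 1/1769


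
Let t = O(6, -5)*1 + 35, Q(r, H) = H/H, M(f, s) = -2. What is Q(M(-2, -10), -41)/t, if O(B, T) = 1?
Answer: 1/36 ≈ 0.027778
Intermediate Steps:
Q(r, H) = 1
t = 36 (t = 1*1 + 35 = 1 + 35 = 36)
Q(M(-2, -10), -41)/t = 1/36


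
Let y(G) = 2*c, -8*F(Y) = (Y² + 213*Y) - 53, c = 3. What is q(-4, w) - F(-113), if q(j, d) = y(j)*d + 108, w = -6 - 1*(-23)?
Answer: -9673/8 ≈ -1209.1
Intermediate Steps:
F(Y) = 53/8 - 213*Y/8 - Y²/8 (F(Y) = -((Y² + 213*Y) - 53)/8 = -(-53 + Y² + 213*Y)/8 = 53/8 - 213*Y/8 - Y²/8)
y(G) = 6 (y(G) = 2*3 = 6)
w = 17 (w = -6 + 23 = 17)
q(j, d) = 108 + 6*d (q(j, d) = 6*d + 108 = 108 + 6*d)
q(-4, w) - F(-113) = (108 + 6*17) - (53/8 - 213/8*(-113) - ⅛*(-113)²) = (108 + 102) - (53/8 + 24069/8 - ⅛*12769) = 210 - (53/8 + 24069/8 - 12769/8) = 210 - 1*11353/8 = 210 - 11353/8 = -9673/8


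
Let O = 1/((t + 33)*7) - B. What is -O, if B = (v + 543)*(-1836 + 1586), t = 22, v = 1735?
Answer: -219257501/385 ≈ -5.6950e+5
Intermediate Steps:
B = -569500 (B = (1735 + 543)*(-1836 + 1586) = 2278*(-250) = -569500)
O = 219257501/385 (O = 1/((22 + 33)*7) - 1*(-569500) = 1/(55*7) + 569500 = 1/385 + 569500 = 219257501/385 ≈ 5.6950e+5)
-O = -1*219257501/385 = -219257501/385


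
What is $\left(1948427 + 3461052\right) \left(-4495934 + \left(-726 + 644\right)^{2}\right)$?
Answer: $-24284287221590$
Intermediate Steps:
$\left(1948427 + 3461052\right) \left(-4495934 + \left(-726 + 644\right)^{2}\right) = 5409479 \left(-4495934 + \left(-82\right)^{2}\right) = 5409479 \left(-4495934 + 6724\right) = 5409479 \left(-4489210\right) = -24284287221590$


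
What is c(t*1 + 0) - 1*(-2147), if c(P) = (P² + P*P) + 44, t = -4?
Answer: 2223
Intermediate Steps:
c(P) = 44 + 2*P² (c(P) = (P² + P²) + 44 = 2*P² + 44 = 44 + 2*P²)
c(t*1 + 0) - 1*(-2147) = (44 + 2*(-4*1 + 0)²) - 1*(-2147) = (44 + 2*(-4 + 0)²) + 2147 = (44 + 2*(-4)²) + 2147 = (44 + 2*16) + 2147 = (44 + 32) + 2147 = 76 + 2147 = 2223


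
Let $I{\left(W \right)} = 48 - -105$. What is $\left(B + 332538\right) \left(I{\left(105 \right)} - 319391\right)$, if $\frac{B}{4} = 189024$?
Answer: $-347533340892$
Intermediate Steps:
$B = 756096$ ($B = 4 \cdot 189024 = 756096$)
$I{\left(W \right)} = 153$ ($I{\left(W \right)} = 48 + 105 = 153$)
$\left(B + 332538\right) \left(I{\left(105 \right)} - 319391\right) = \left(756096 + 332538\right) \left(153 - 319391\right) = 1088634 \left(-319238\right) = -347533340892$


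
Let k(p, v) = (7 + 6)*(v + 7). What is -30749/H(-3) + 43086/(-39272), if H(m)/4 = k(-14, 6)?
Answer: -38646902/829621 ≈ -46.584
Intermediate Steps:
k(p, v) = 91 + 13*v (k(p, v) = 13*(7 + v) = 91 + 13*v)
H(m) = 676 (H(m) = 4*(91 + 13*6) = 4*(91 + 78) = 4*169 = 676)
-30749/H(-3) + 43086/(-39272) = -30749/676 + 43086/(-39272) = -30749*1/676 + 43086*(-1/39272) = -30749/676 - 21543/19636 = -38646902/829621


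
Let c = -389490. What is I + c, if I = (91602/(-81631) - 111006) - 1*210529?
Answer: -58041773377/81631 ≈ -7.1103e+5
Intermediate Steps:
I = -26247315187/81631 (I = (91602*(-1/81631) - 111006) - 210529 = (-91602/81631 - 111006) - 210529 = -9061622388/81631 - 210529 = -26247315187/81631 ≈ -3.2154e+5)
I + c = -26247315187/81631 - 389490 = -58041773377/81631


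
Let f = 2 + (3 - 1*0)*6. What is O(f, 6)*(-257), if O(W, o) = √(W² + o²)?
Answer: -514*√109 ≈ -5366.3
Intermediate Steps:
f = 20 (f = 2 + (3 + 0)*6 = 2 + 3*6 = 2 + 18 = 20)
O(f, 6)*(-257) = √(20² + 6²)*(-257) = √(400 + 36)*(-257) = √436*(-257) = (2*√109)*(-257) = -514*√109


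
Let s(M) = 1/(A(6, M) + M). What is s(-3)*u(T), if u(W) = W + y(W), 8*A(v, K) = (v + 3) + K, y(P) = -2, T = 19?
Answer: -68/9 ≈ -7.5556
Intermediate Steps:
A(v, K) = 3/8 + K/8 + v/8 (A(v, K) = ((v + 3) + K)/8 = ((3 + v) + K)/8 = (3 + K + v)/8 = 3/8 + K/8 + v/8)
s(M) = 1/(9/8 + 9*M/8) (s(M) = 1/((3/8 + M/8 + (⅛)*6) + M) = 1/((3/8 + M/8 + ¾) + M) = 1/((9/8 + M/8) + M) = 1/(9/8 + 9*M/8))
u(W) = -2 + W (u(W) = W - 2 = -2 + W)
s(-3)*u(T) = (8/(9*(1 - 3)))*(-2 + 19) = ((8/9)/(-2))*17 = ((8/9)*(-½))*17 = -4/9*17 = -68/9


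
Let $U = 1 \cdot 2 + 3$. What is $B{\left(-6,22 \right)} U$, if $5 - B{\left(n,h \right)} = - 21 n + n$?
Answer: $-575$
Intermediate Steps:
$U = 5$ ($U = 2 + 3 = 5$)
$B{\left(n,h \right)} = 5 + 20 n$ ($B{\left(n,h \right)} = 5 - \left(- 21 n + n\right) = 5 - - 20 n = 5 + 20 n$)
$B{\left(-6,22 \right)} U = \left(5 + 20 \left(-6\right)\right) 5 = \left(5 - 120\right) 5 = \left(-115\right) 5 = -575$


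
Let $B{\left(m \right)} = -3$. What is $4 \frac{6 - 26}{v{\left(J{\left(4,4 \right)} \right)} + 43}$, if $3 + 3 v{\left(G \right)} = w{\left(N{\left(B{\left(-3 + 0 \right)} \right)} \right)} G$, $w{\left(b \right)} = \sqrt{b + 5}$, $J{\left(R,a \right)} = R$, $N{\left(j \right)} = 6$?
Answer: $- \frac{1512}{785} + \frac{48 \sqrt{11}}{785} \approx -1.7233$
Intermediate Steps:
$w{\left(b \right)} = \sqrt{5 + b}$
$v{\left(G \right)} = -1 + \frac{G \sqrt{11}}{3}$ ($v{\left(G \right)} = -1 + \frac{\sqrt{5 + 6} G}{3} = -1 + \frac{\sqrt{11} G}{3} = -1 + \frac{G \sqrt{11}}{3}$)
$4 \frac{6 - 26}{v{\left(J{\left(4,4 \right)} \right)} + 43} = 4 \frac{6 - 26}{\left(-1 + \frac{1}{3} \cdot 4 \sqrt{11}\right) + 43} = 4 \left(- \frac{20}{\left(-1 + \frac{4 \sqrt{11}}{3}\right) + 43}\right) = 4 \left(- \frac{20}{42 + \frac{4 \sqrt{11}}{3}}\right) = - \frac{80}{42 + \frac{4 \sqrt{11}}{3}}$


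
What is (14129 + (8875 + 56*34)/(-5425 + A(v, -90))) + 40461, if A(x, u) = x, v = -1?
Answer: 296194561/5426 ≈ 54588.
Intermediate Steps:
(14129 + (8875 + 56*34)/(-5425 + A(v, -90))) + 40461 = (14129 + (8875 + 56*34)/(-5425 - 1)) + 40461 = (14129 + (8875 + 1904)/(-5426)) + 40461 = (14129 + 10779*(-1/5426)) + 40461 = (14129 - 10779/5426) + 40461 = 76653175/5426 + 40461 = 296194561/5426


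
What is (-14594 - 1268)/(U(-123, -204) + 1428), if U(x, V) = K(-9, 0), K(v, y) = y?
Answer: -1133/102 ≈ -11.108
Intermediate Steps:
U(x, V) = 0
(-14594 - 1268)/(U(-123, -204) + 1428) = (-14594 - 1268)/(0 + 1428) = -15862/1428 = -15862*1/1428 = -1133/102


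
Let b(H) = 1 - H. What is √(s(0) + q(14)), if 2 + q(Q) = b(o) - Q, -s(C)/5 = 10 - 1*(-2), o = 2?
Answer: I*√77 ≈ 8.775*I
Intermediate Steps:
s(C) = -60 (s(C) = -5*(10 - 1*(-2)) = -5*(10 + 2) = -5*12 = -60)
q(Q) = -3 - Q (q(Q) = -2 + ((1 - 1*2) - Q) = -2 + ((1 - 2) - Q) = -2 + (-1 - Q) = -3 - Q)
√(s(0) + q(14)) = √(-60 + (-3 - 1*14)) = √(-60 + (-3 - 14)) = √(-60 - 17) = √(-77) = I*√77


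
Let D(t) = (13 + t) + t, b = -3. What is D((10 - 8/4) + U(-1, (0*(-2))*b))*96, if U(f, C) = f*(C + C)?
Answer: 2784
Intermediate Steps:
U(f, C) = 2*C*f (U(f, C) = f*(2*C) = 2*C*f)
D(t) = 13 + 2*t
D((10 - 8/4) + U(-1, (0*(-2))*b))*96 = (13 + 2*((10 - 8/4) + 2*((0*(-2))*(-3))*(-1)))*96 = (13 + 2*((10 - 8*¼) + 2*(0*(-3))*(-1)))*96 = (13 + 2*((10 - 2) + 2*0*(-1)))*96 = (13 + 2*(8 + 0))*96 = (13 + 2*8)*96 = (13 + 16)*96 = 29*96 = 2784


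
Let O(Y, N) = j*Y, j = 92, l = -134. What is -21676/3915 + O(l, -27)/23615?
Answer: -112028572/18490545 ≈ -6.0587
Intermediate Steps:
O(Y, N) = 92*Y
-21676/3915 + O(l, -27)/23615 = -21676/3915 + (92*(-134))/23615 = -21676*1/3915 - 12328*1/23615 = -21676/3915 - 12328/23615 = -112028572/18490545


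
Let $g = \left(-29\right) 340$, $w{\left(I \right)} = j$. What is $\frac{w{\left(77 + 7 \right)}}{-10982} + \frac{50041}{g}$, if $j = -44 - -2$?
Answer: $- \frac{16151063}{3184780} \approx -5.0713$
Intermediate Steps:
$j = -42$ ($j = -44 + 2 = -42$)
$w{\left(I \right)} = -42$
$g = -9860$
$\frac{w{\left(77 + 7 \right)}}{-10982} + \frac{50041}{g} = - \frac{42}{-10982} + \frac{50041}{-9860} = \left(-42\right) \left(- \frac{1}{10982}\right) + 50041 \left(- \frac{1}{9860}\right) = \frac{21}{5491} - \frac{50041}{9860} = - \frac{16151063}{3184780}$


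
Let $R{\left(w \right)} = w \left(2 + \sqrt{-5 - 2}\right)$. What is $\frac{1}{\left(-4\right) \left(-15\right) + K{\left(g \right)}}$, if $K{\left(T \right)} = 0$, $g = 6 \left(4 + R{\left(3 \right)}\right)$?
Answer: $\frac{1}{60} \approx 0.016667$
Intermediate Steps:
$R{\left(w \right)} = w \left(2 + i \sqrt{7}\right)$ ($R{\left(w \right)} = w \left(2 + \sqrt{-7}\right) = w \left(2 + i \sqrt{7}\right)$)
$g = 60 + 18 i \sqrt{7}$ ($g = 6 \left(4 + 3 \left(2 + i \sqrt{7}\right)\right) = 6 \left(4 + \left(6 + 3 i \sqrt{7}\right)\right) = 6 \left(10 + 3 i \sqrt{7}\right) = 60 + 18 i \sqrt{7} \approx 60.0 + 47.624 i$)
$\frac{1}{\left(-4\right) \left(-15\right) + K{\left(g \right)}} = \frac{1}{\left(-4\right) \left(-15\right) + 0} = \frac{1}{60 + 0} = \frac{1}{60}$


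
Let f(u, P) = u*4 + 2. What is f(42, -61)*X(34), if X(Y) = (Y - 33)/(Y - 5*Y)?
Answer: -5/4 ≈ -1.2500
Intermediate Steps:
X(Y) = -(-33 + Y)/(4*Y) (X(Y) = (-33 + Y)/((-4*Y)) = (-33 + Y)*(-1/(4*Y)) = -(-33 + Y)/(4*Y))
f(u, P) = 2 + 4*u (f(u, P) = 4*u + 2 = 2 + 4*u)
f(42, -61)*X(34) = (2 + 4*42)*((¼)*(33 - 1*34)/34) = (2 + 168)*((¼)*(1/34)*(33 - 34)) = 170*((¼)*(1/34)*(-1)) = 170*(-1/136) = -5/4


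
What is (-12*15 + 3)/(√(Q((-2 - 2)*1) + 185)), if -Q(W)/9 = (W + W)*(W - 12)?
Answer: 177*I*√967/967 ≈ 5.6919*I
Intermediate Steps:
Q(W) = -18*W*(-12 + W) (Q(W) = -9*(W + W)*(W - 12) = -9*2*W*(-12 + W) = -18*W*(-12 + W))
(-12*15 + 3)/(√(Q((-2 - 2)*1) + 185)) = (-12*15 + 3)/(√(18*((-2 - 2)*1)*(12 - (-2 - 2)) + 185)) = (-180 + 3)/(√(18*(-4*1)*(12 - (-4)) + 185)) = -177/√(18*(-4)*(12 - 1*(-4)) + 185) = -177/√(18*(-4)*(12 + 4) + 185) = -177/√(18*(-4)*16 + 185) = -177/√(-1152 + 185) = -177*(-I*√967/967) = -(-177)*I*√967/967 = 177*I*√967/967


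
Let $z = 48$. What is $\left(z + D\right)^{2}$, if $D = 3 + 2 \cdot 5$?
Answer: $3721$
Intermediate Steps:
$D = 13$ ($D = 3 + 10 = 13$)
$\left(z + D\right)^{2} = \left(48 + 13\right)^{2} = 61^{2} = 3721$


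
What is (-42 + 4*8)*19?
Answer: -190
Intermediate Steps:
(-42 + 4*8)*19 = (-42 + 32)*19 = -10*19 = -190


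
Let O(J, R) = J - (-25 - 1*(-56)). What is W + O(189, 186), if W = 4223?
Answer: 4381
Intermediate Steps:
O(J, R) = -31 + J (O(J, R) = J - (-25 + 56) = J - 1*31 = J - 31 = -31 + J)
W + O(189, 186) = 4223 + (-31 + 189) = 4223 + 158 = 4381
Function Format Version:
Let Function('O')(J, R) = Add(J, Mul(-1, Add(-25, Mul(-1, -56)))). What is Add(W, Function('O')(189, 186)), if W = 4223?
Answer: 4381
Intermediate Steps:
Function('O')(J, R) = Add(-31, J) (Function('O')(J, R) = Add(J, Mul(-1, Add(-25, 56))) = Add(J, Mul(-1, 31)) = Add(J, -31) = Add(-31, J))
Add(W, Function('O')(189, 186)) = Add(4223, Add(-31, 189)) = Add(4223, 158) = 4381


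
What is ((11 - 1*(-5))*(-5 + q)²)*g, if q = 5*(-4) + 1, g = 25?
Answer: 230400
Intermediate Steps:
q = -19 (q = -20 + 1 = -19)
((11 - 1*(-5))*(-5 + q)²)*g = ((11 - 1*(-5))*(-5 - 19)²)*25 = ((11 + 5)*(-24)²)*25 = (16*576)*25 = 9216*25 = 230400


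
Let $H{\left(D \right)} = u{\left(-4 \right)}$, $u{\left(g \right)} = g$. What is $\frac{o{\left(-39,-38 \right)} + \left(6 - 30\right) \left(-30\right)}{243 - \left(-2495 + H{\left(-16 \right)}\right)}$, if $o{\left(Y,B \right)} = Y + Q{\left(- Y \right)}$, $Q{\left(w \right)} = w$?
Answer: $\frac{120}{457} \approx 0.26258$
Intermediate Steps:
$H{\left(D \right)} = -4$
$o{\left(Y,B \right)} = 0$ ($o{\left(Y,B \right)} = Y - Y = 0$)
$\frac{o{\left(-39,-38 \right)} + \left(6 - 30\right) \left(-30\right)}{243 - \left(-2495 + H{\left(-16 \right)}\right)} = \frac{0 + \left(6 - 30\right) \left(-30\right)}{243 + \left(2495 - -4\right)} = \frac{0 - -720}{243 + \left(2495 + 4\right)} = \frac{0 + 720}{243 + 2499} = \frac{720}{2742} = 720 \cdot \frac{1}{2742} = \frac{120}{457}$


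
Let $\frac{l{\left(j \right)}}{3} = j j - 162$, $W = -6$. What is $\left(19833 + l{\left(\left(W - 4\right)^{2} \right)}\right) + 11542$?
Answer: $60889$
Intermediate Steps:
$l{\left(j \right)} = -486 + 3 j^{2}$ ($l{\left(j \right)} = 3 \left(j j - 162\right) = 3 \left(j^{2} - 162\right) = 3 \left(-162 + j^{2}\right) = -486 + 3 j^{2}$)
$\left(19833 + l{\left(\left(W - 4\right)^{2} \right)}\right) + 11542 = \left(19833 - \left(486 - 3 \left(\left(-6 - 4\right)^{2}\right)^{2}\right)\right) + 11542 = \left(19833 - \left(486 - 3 \left(\left(-10\right)^{2}\right)^{2}\right)\right) + 11542 = \left(19833 - \left(486 - 3 \cdot 100^{2}\right)\right) + 11542 = \left(19833 + \left(-486 + 3 \cdot 10000\right)\right) + 11542 = \left(19833 + \left(-486 + 30000\right)\right) + 11542 = \left(19833 + 29514\right) + 11542 = 49347 + 11542 = 60889$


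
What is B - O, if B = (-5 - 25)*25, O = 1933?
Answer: -2683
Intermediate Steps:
B = -750 (B = -30*25 = -750)
B - O = -750 - 1*1933 = -750 - 1933 = -2683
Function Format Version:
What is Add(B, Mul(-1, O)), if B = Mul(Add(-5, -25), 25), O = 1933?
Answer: -2683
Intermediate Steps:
B = -750 (B = Mul(-30, 25) = -750)
Add(B, Mul(-1, O)) = Add(-750, Mul(-1, 1933)) = Add(-750, -1933) = -2683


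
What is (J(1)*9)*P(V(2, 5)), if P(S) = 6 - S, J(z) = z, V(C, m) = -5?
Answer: 99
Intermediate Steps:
(J(1)*9)*P(V(2, 5)) = (1*9)*(6 - 1*(-5)) = 9*(6 + 5) = 9*11 = 99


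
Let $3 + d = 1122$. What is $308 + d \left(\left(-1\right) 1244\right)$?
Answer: $-1391728$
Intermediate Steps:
$d = 1119$ ($d = -3 + 1122 = 1119$)
$308 + d \left(\left(-1\right) 1244\right) = 308 + 1119 \left(\left(-1\right) 1244\right) = 308 + 1119 \left(-1244\right) = 308 - 1392036 = -1391728$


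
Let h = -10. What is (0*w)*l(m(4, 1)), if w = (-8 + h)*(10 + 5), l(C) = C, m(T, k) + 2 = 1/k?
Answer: 0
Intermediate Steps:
m(T, k) = -2 + 1/k
w = -270 (w = (-8 - 10)*(10 + 5) = -18*15 = -270)
(0*w)*l(m(4, 1)) = (0*(-270))*(-2 + 1/1) = 0*(-2 + 1) = 0*(-1) = 0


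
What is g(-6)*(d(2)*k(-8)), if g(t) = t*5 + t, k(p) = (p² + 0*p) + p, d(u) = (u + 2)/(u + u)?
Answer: -2016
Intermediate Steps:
d(u) = (2 + u)/(2*u) (d(u) = (2 + u)/((2*u)) = (2 + u)*(1/(2*u)) = (2 + u)/(2*u))
k(p) = p + p² (k(p) = (p² + 0) + p = p² + p = p + p²)
g(t) = 6*t (g(t) = 5*t + t = 6*t)
g(-6)*(d(2)*k(-8)) = (6*(-6))*(((½)*(2 + 2)/2)*(-8*(1 - 8))) = -36*(½)*(½)*4*(-8*(-7)) = -36*56 = -2016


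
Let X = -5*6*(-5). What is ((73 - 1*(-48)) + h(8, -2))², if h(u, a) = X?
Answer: 73441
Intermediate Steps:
X = 150 (X = -30*(-5) = 150)
h(u, a) = 150
((73 - 1*(-48)) + h(8, -2))² = ((73 - 1*(-48)) + 150)² = ((73 + 48) + 150)² = (121 + 150)² = 271² = 73441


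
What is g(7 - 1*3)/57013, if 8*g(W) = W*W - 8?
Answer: 1/57013 ≈ 1.7540e-5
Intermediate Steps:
g(W) = -1 + W²/8 (g(W) = (W*W - 8)/8 = (W² - 8)/8 = (-8 + W²)/8 = -1 + W²/8)
g(7 - 1*3)/57013 = (-1 + (7 - 1*3)²/8)/57013 = (-1 + (7 - 3)²/8)*(1/57013) = (-1 + (⅛)*4²)*(1/57013) = (-1 + (⅛)*16)*(1/57013) = (-1 + 2)*(1/57013) = 1*(1/57013) = 1/57013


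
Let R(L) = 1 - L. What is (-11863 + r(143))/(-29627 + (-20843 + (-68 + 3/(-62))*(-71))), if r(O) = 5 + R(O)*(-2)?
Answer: 79732/314399 ≈ 0.25360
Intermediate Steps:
r(O) = 3 + 2*O (r(O) = 5 + (1 - O)*(-2) = 5 + (-2 + 2*O) = 3 + 2*O)
(-11863 + r(143))/(-29627 + (-20843 + (-68 + 3/(-62))*(-71))) = (-11863 + (3 + 2*143))/(-29627 + (-20843 + (-68 + 3/(-62))*(-71))) = (-11863 + (3 + 286))/(-29627 + (-20843 + (-68 + 3*(-1/62))*(-71))) = (-11863 + 289)/(-29627 + (-20843 + (-68 - 3/62)*(-71))) = -11574/(-29627 + (-20843 - 4219/62*(-71))) = -11574/(-29627 + (-20843 + 299549/62)) = -11574/(-29627 - 992717/62) = -11574/(-2829591/62) = -11574*(-62/2829591) = 79732/314399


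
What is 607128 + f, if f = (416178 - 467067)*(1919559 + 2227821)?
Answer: -211055413692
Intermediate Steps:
f = -211056020820 (f = -50889*4147380 = -211056020820)
607128 + f = 607128 - 211056020820 = -211055413692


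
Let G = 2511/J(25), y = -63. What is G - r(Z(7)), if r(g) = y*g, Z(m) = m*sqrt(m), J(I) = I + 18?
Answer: 2511/43 + 441*sqrt(7) ≈ 1225.2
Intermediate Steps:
J(I) = 18 + I
Z(m) = m**(3/2)
r(g) = -63*g
G = 2511/43 (G = 2511/(18 + 25) = 2511/43 ≈ 58.395)
G - r(Z(7)) = 2511/43 - (-63)*7**(3/2) = 2511/43 - (-63)*7*sqrt(7) = 2511/43 - (-441)*sqrt(7) = 2511/43 + 441*sqrt(7)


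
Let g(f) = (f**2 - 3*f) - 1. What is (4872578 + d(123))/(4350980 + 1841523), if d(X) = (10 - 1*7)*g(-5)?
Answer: 4872695/6192503 ≈ 0.78687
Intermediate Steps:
g(f) = -1 + f**2 - 3*f
d(X) = 117 (d(X) = (10 - 1*7)*(-1 + (-5)**2 - 3*(-5)) = (10 - 7)*(-1 + 25 + 15) = 3*39 = 117)
(4872578 + d(123))/(4350980 + 1841523) = (4872578 + 117)/(4350980 + 1841523) = 4872695/6192503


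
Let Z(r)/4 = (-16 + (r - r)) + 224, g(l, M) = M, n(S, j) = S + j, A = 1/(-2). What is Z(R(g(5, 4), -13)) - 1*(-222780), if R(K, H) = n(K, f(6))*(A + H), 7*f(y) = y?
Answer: 223612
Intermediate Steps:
f(y) = y/7
A = -½ (A = 1*(-½) = -½ ≈ -0.50000)
R(K, H) = (-½ + H)*(6/7 + K) (R(K, H) = (K + (⅐)*6)*(-½ + H) = (K + 6/7)*(-½ + H) = (6/7 + K)*(-½ + H) = (-½ + H)*(6/7 + K))
Z(r) = 832 (Z(r) = 4*((-16 + (r - r)) + 224) = 4*((-16 + 0) + 224) = 4*(-16 + 224) = 4*208 = 832)
Z(R(g(5, 4), -13)) - 1*(-222780) = 832 - 1*(-222780) = 832 + 222780 = 223612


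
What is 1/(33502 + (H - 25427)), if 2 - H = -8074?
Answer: 1/16151 ≈ 6.1916e-5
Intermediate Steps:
H = 8076 (H = 2 - 1*(-8074) = 2 + 8074 = 8076)
1/(33502 + (H - 25427)) = 1/(33502 + (8076 - 25427)) = 1/(33502 - 17351) = 1/16151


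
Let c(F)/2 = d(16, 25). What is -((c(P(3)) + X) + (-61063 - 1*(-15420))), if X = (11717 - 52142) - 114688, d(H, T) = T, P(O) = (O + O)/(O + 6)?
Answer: 200706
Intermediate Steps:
P(O) = 2*O/(6 + O) (P(O) = (2*O)/(6 + O) = 2*O/(6 + O))
X = -155113 (X = -40425 - 114688 = -155113)
c(F) = 50 (c(F) = 2*25 = 50)
-((c(P(3)) + X) + (-61063 - 1*(-15420))) = -((50 - 155113) + (-61063 - 1*(-15420))) = -(-155063 + (-61063 + 15420)) = -(-155063 - 45643) = -1*(-200706) = 200706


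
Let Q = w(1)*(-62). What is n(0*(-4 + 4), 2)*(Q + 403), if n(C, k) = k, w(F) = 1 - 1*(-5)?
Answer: 62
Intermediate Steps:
w(F) = 6 (w(F) = 1 + 5 = 6)
Q = -372 (Q = 6*(-62) = -372)
n(0*(-4 + 4), 2)*(Q + 403) = 2*(-372 + 403) = 2*31 = 62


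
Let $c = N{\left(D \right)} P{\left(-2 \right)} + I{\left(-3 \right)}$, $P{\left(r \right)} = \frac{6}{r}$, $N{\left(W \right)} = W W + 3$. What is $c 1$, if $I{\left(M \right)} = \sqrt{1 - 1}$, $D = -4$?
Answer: $-57$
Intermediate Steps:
$N{\left(W \right)} = 3 + W^{2}$ ($N{\left(W \right)} = W^{2} + 3 = 3 + W^{2}$)
$I{\left(M \right)} = 0$ ($I{\left(M \right)} = \sqrt{0} = 0$)
$c = -57$ ($c = \left(3 + \left(-4\right)^{2}\right) \frac{6}{-2} + 0 = \left(3 + 16\right) 6 \left(- \frac{1}{2}\right) + 0 = 19 \left(-3\right) + 0 = -57 + 0 = -57$)
$c 1 = \left(-57\right) 1 = -57$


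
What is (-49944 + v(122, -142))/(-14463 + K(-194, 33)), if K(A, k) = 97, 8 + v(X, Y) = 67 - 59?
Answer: 24972/7183 ≈ 3.4765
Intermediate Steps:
v(X, Y) = 0 (v(X, Y) = -8 + (67 - 59) = -8 + 8 = 0)
(-49944 + v(122, -142))/(-14463 + K(-194, 33)) = (-49944 + 0)/(-14463 + 97) = -49944/(-14366) = -49944*(-1/14366) = 24972/7183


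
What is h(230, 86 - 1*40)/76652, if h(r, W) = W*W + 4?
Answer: 530/19163 ≈ 0.027657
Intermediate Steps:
h(r, W) = 4 + W**2 (h(r, W) = W**2 + 4 = 4 + W**2)
h(230, 86 - 1*40)/76652 = (4 + (86 - 1*40)**2)/76652 = (4 + (86 - 40)**2)*(1/76652) = (4 + 46**2)*(1/76652) = (4 + 2116)*(1/76652) = 2120*(1/76652) = 530/19163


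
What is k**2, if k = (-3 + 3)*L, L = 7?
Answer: 0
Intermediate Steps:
k = 0 (k = (-3 + 3)*7 = 0*7 = 0)
k**2 = 0**2 = 0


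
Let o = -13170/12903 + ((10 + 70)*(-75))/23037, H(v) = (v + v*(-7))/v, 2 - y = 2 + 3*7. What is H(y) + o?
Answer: -240477084/33027379 ≈ -7.2811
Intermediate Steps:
y = -21 (y = 2 - (2 + 3*7) = 2 - (2 + 21) = 2 - 1*23 = 2 - 23 = -21)
H(v) = -6 (H(v) = (v - 7*v)/v = (-6*v)/v = -6)
o = -42312810/33027379 (o = -13170*1/12903 + (80*(-75))*(1/23037) = -4390/4301 - 6000*1/23037 = -4390/4301 - 2000/7679 = -42312810/33027379 ≈ -1.2811)
H(y) + o = -6 - 42312810/33027379 = -240477084/33027379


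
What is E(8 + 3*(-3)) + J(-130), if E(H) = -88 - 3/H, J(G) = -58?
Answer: -143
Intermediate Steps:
E(H) = -88 - 3/H
E(8 + 3*(-3)) + J(-130) = (-88 - 3/(8 + 3*(-3))) - 58 = (-88 - 3/(8 - 9)) - 58 = (-88 - 3/(-1)) - 58 = (-88 - 3*(-1)) - 58 = (-88 + 3) - 58 = -85 - 58 = -143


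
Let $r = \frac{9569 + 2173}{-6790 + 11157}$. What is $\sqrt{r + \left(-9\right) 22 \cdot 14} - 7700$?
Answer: $-7700 + \frac{i \sqrt{52812672594}}{4367} \approx -7700.0 + 52.624 i$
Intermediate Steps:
$r = \frac{11742}{4367} \approx 2.6888$
$\sqrt{r + \left(-9\right) 22 \cdot 14} - 7700 = \sqrt{\frac{11742}{4367} + \left(-9\right) 22 \cdot 14} - 7700 = \sqrt{\frac{11742}{4367} - 2772} - 7700 = \sqrt{- \frac{12093582}{4367}} - 7700 = \frac{i \sqrt{52812672594}}{4367} - 7700 = -7700 + \frac{i \sqrt{52812672594}}{4367}$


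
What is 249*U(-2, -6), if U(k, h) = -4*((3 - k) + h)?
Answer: 996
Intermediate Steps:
U(k, h) = -12 - 4*h + 4*k (U(k, h) = -4*(3 + h - k) = -12 - 4*h + 4*k)
249*U(-2, -6) = 249*(-12 - 4*(-6) + 4*(-2)) = 249*(-12 + 24 - 8) = 249*4 = 996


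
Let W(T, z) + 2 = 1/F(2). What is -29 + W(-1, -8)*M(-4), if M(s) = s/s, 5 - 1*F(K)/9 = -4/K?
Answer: -1952/63 ≈ -30.984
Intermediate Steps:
F(K) = 45 + 36/K (F(K) = 45 - (-36)/K = 45 + 36/K)
M(s) = 1
W(T, z) = -125/63 (W(T, z) = -2 + 1/(45 + 36/2) = -2 + 1/(45 + 36*(1/2)) = -2 + 1/(45 + 18) = -2 + 1/63 = -125/63)
-29 + W(-1, -8)*M(-4) = -29 - 125/63*1 = -29 - 125/63 = -1952/63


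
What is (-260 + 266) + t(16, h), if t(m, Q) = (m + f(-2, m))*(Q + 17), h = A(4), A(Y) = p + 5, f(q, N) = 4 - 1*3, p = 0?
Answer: 380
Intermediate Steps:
f(q, N) = 1 (f(q, N) = 4 - 3 = 1)
A(Y) = 5 (A(Y) = 0 + 5 = 5)
h = 5
t(m, Q) = (1 + m)*(17 + Q) (t(m, Q) = (m + 1)*(Q + 17) = (1 + m)*(17 + Q))
(-260 + 266) + t(16, h) = (-260 + 266) + (17 + 5 + 17*16 + 5*16) = 6 + (17 + 5 + 272 + 80) = 6 + 374 = 380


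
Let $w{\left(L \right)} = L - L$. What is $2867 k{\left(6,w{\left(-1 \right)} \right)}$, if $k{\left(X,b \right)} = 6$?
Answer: $17202$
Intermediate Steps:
$w{\left(L \right)} = 0$
$2867 k{\left(6,w{\left(-1 \right)} \right)} = 2867 \cdot 6 = 17202$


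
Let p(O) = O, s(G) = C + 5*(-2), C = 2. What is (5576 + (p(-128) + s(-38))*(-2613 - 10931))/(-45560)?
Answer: -2717/67 ≈ -40.552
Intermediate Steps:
s(G) = -8 (s(G) = 2 + 5*(-2) = 2 - 10 = -8)
(5576 + (p(-128) + s(-38))*(-2613 - 10931))/(-45560) = (5576 + (-128 - 8)*(-2613 - 10931))/(-45560) = (5576 - 136*(-13544))*(-1/45560) = (5576 + 1841984)*(-1/45560) = 1847560*(-1/45560) = -2717/67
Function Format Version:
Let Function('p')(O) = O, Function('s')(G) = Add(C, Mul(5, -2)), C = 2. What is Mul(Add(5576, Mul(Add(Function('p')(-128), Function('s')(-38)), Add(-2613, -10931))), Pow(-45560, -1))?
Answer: Rational(-2717, 67) ≈ -40.552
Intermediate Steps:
Function('s')(G) = -8 (Function('s')(G) = Add(2, Mul(5, -2)) = Add(2, -10) = -8)
Mul(Add(5576, Mul(Add(Function('p')(-128), Function('s')(-38)), Add(-2613, -10931))), Pow(-45560, -1)) = Mul(Add(5576, Mul(Add(-128, -8), Add(-2613, -10931))), Pow(-45560, -1)) = Mul(Add(5576, Mul(-136, -13544)), Rational(-1, 45560)) = Mul(Add(5576, 1841984), Rational(-1, 45560)) = Mul(1847560, Rational(-1, 45560)) = Rational(-2717, 67)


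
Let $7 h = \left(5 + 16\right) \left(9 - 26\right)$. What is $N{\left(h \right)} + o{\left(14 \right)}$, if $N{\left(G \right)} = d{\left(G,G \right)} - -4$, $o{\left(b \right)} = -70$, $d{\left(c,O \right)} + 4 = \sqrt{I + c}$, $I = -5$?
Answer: $-70 + 2 i \sqrt{14} \approx -70.0 + 7.4833 i$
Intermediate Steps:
$d{\left(c,O \right)} = -4 + \sqrt{-5 + c}$
$h = -51$ ($h = \frac{\left(5 + 16\right) \left(9 - 26\right)}{7} = \frac{21 \left(-17\right)}{7} = \frac{1}{7} \left(-357\right) = -51$)
$N{\left(G \right)} = \sqrt{-5 + G}$ ($N{\left(G \right)} = \left(-4 + \sqrt{-5 + G}\right) - -4 = \left(-4 + \sqrt{-5 + G}\right) + 4 = \sqrt{-5 + G}$)
$N{\left(h \right)} + o{\left(14 \right)} = \sqrt{-5 - 51} - 70 = \sqrt{-56} - 70 = 2 i \sqrt{14} - 70 = -70 + 2 i \sqrt{14}$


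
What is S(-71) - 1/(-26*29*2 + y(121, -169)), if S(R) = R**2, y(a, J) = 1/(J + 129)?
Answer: 304078201/60321 ≈ 5041.0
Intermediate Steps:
y(a, J) = 1/(129 + J)
S(-71) - 1/(-26*29*2 + y(121, -169)) = (-71)**2 - 1/(-26*29*2 + 1/(129 - 169)) = 5041 - 1/(-754*2 + 1/(-40)) = 5041 - 1/(-1508 - 1/40) = 5041 - 1/(-60321/40) = 5041 - 1*(-40/60321) = 5041 + 40/60321 = 304078201/60321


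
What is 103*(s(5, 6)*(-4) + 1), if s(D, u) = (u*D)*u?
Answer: -74057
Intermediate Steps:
s(D, u) = D*u² (s(D, u) = (D*u)*u = D*u²)
103*(s(5, 6)*(-4) + 1) = 103*((5*6²)*(-4) + 1) = 103*((5*36)*(-4) + 1) = 103*(180*(-4) + 1) = 103*(-720 + 1) = 103*(-719) = -74057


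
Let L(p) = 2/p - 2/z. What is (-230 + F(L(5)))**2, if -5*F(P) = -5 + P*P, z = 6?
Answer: 66371155876/1265625 ≈ 52441.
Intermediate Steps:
L(p) = -1/3 + 2/p (L(p) = 2/p - 2/6 = 2/p - 2*1/6 = 2/p - 1/3 = -1/3 + 2/p)
F(P) = 1 - P**2/5 (F(P) = -(-5 + P*P)/5 = -(-5 + P**2)/5 = 1 - P**2/5)
(-230 + F(L(5)))**2 = (-230 + (1 - (6 - 1*5)**2/225/5))**2 = (-230 + (1 - (6 - 5)**2/225/5))**2 = (-230 + (1 - ((1/3)*(1/5)*1)**2/5))**2 = (-230 + (1 - (1/15)**2/5))**2 = (-230 + (1 - 1/5*1/225))**2 = (-230 + (1 - 1/1125))**2 = (-230 + 1124/1125)**2 = (-257626/1125)**2 = 66371155876/1265625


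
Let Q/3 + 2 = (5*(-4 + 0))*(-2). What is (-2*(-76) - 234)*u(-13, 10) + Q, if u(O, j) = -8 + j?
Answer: -50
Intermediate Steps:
Q = 114 (Q = -6 + 3*((5*(-4 + 0))*(-2)) = -6 + 3*((5*(-4))*(-2)) = -6 + 3*(-20*(-2)) = -6 + 3*40 = -6 + 120 = 114)
(-2*(-76) - 234)*u(-13, 10) + Q = (-2*(-76) - 234)*(-8 + 10) + 114 = (152 - 234)*2 + 114 = -82*2 + 114 = -164 + 114 = -50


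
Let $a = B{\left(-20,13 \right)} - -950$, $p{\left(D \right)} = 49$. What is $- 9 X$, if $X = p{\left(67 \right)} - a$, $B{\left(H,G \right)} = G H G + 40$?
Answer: $-21951$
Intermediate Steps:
$B{\left(H,G \right)} = 40 + H G^{2}$ ($B{\left(H,G \right)} = H G^{2} + 40 = 40 + H G^{2}$)
$a = -2390$ ($a = \left(40 - 20 \cdot 13^{2}\right) - -950 = \left(40 - 3380\right) + 950 = -3340 + 950 = -2390$)
$X = 2439$ ($X = 49 - -2390 = 49 + 2390 = 2439$)
$- 9 X = \left(-9\right) 2439 = -21951$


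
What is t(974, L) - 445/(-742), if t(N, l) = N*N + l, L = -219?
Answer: 703755539/742 ≈ 9.4846e+5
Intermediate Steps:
t(N, l) = l + N**2 (t(N, l) = N**2 + l = l + N**2)
t(974, L) - 445/(-742) = (-219 + 974**2) - 445/(-742) = (-219 + 948676) - 1/742*(-445) = 948457 + 445/742 = 703755539/742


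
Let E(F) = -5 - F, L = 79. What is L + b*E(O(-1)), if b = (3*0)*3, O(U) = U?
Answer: 79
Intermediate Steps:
b = 0 (b = 0*3 = 0)
L + b*E(O(-1)) = 79 + 0*(-5 - 1*(-1)) = 79 + 0*(-5 + 1) = 79 + 0*(-4) = 79 + 0 = 79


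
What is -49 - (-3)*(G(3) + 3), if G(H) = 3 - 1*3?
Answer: -40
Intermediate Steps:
G(H) = 0 (G(H) = 3 - 3 = 0)
-49 - (-3)*(G(3) + 3) = -49 - (-3)*(0 + 3) = -49 - (-3)*3 = -49 - 1*(-9) = -49 + 9 = -40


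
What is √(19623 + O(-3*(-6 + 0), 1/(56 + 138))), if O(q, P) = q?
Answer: √19641 ≈ 140.15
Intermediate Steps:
√(19623 + O(-3*(-6 + 0), 1/(56 + 138))) = √(19623 - 3*(-6 + 0)) = √(19623 - 3*(-6)) = √(19623 + 18) = √19641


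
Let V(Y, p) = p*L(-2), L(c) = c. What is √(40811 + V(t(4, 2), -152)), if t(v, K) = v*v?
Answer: √41115 ≈ 202.77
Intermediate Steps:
t(v, K) = v²
V(Y, p) = -2*p (V(Y, p) = p*(-2) = -2*p)
√(40811 + V(t(4, 2), -152)) = √(40811 - 2*(-152)) = √(40811 + 304) = √41115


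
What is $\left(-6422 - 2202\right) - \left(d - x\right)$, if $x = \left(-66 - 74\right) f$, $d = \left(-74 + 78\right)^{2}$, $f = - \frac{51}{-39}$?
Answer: $- \frac{114700}{13} \approx -8823.1$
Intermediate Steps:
$f = \frac{17}{13}$ ($f = \left(-51\right) \left(- \frac{1}{39}\right) = \frac{17}{13} \approx 1.3077$)
$d = 16$ ($d = 4^{2} = 16$)
$x = - \frac{2380}{13}$ ($x = \left(-66 - 74\right) \frac{17}{13} = \left(-140\right) \frac{17}{13} = - \frac{2380}{13} \approx -183.08$)
$\left(-6422 - 2202\right) - \left(d - x\right) = \left(-6422 - 2202\right) - \frac{2588}{13} = -8624 - \frac{2588}{13} = - \frac{114700}{13}$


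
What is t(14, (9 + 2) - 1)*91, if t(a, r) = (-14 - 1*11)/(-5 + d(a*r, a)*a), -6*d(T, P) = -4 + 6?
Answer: 6825/29 ≈ 235.34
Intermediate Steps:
d(T, P) = -⅓ (d(T, P) = -(-4 + 6)/6 = -⅙*2 = -⅓)
t(a, r) = -25/(-5 - a/3) (t(a, r) = (-14 - 1*11)/(-5 - a/3) = (-14 - 11)/(-5 - a/3) = -25/(-5 - a/3))
t(14, (9 + 2) - 1)*91 = (75/(15 + 14))*91 = (75/29)*91 = 6825/29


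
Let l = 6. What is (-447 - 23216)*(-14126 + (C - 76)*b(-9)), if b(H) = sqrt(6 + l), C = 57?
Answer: 334263538 + 899194*sqrt(3) ≈ 3.3582e+8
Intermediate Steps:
b(H) = 2*sqrt(3) (b(H) = sqrt(6 + 6) = sqrt(12) = 2*sqrt(3))
(-447 - 23216)*(-14126 + (C - 76)*b(-9)) = (-447 - 23216)*(-14126 + (57 - 76)*(2*sqrt(3))) = -23663*(-14126 - 38*sqrt(3)) = 334263538 + 899194*sqrt(3)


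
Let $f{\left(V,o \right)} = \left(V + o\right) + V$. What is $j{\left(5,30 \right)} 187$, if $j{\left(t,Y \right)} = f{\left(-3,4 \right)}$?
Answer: $-374$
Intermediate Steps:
$f{\left(V,o \right)} = o + 2 V$
$j{\left(t,Y \right)} = -2$ ($j{\left(t,Y \right)} = 4 + 2 \left(-3\right) = 4 - 6 = -2$)
$j{\left(5,30 \right)} 187 = \left(-2\right) 187 = -374$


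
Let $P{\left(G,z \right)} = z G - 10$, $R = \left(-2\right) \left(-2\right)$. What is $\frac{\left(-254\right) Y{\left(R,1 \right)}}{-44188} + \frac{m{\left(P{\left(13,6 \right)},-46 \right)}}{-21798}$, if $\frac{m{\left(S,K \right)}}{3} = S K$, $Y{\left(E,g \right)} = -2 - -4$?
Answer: $\frac{17738899}{40133751} \approx 0.44199$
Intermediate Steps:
$R = 4$
$P{\left(G,z \right)} = -10 + G z$ ($P{\left(G,z \right)} = G z - 10 = -10 + G z$)
$Y{\left(E,g \right)} = 2$ ($Y{\left(E,g \right)} = -2 + 4 = 2$)
$m{\left(S,K \right)} = 3 K S$ ($m{\left(S,K \right)} = 3 S K = 3 K S$)
$\frac{\left(-254\right) Y{\left(R,1 \right)}}{-44188} + \frac{m{\left(P{\left(13,6 \right)},-46 \right)}}{-21798} = \frac{\left(-254\right) 2}{-44188} + \frac{3 \left(-46\right) \left(-10 + 13 \cdot 6\right)}{-21798} = \left(-508\right) \left(- \frac{1}{44188}\right) + 3 \left(-46\right) \left(-10 + 78\right) \left(- \frac{1}{21798}\right) = \frac{127}{11047} + 3 \left(-46\right) 68 \left(- \frac{1}{21798}\right) = \frac{127}{11047} - - \frac{1564}{3633} = \frac{127}{11047} + \frac{1564}{3633} = \frac{17738899}{40133751}$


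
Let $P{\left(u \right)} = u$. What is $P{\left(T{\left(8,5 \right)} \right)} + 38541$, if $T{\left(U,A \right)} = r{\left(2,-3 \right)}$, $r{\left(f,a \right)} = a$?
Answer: $38538$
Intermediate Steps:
$T{\left(U,A \right)} = -3$
$P{\left(T{\left(8,5 \right)} \right)} + 38541 = -3 + 38541 = 38538$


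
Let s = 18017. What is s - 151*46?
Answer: 11071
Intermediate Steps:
s - 151*46 = 18017 - 151*46 = 18017 - 6946 = 11071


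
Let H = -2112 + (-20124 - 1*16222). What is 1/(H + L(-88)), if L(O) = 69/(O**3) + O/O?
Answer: -681472/26207368773 ≈ -2.6003e-5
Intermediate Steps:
L(O) = 1 + 69/O**3 (L(O) = 69/O**3 + 1 = 1 + 69/O**3)
H = -38458 (H = -2112 + (-20124 - 16222) = -2112 - 36346 = -38458)
1/(H + L(-88)) = 1/(-38458 + (1 + 69/(-88)**3)) = 1/(-38458 + (1 + 69*(-1/681472))) = 1/(-38458 + (1 - 69/681472)) = 1/(-38458 + 681403/681472) = 1/(-26207368773/681472) = -681472/26207368773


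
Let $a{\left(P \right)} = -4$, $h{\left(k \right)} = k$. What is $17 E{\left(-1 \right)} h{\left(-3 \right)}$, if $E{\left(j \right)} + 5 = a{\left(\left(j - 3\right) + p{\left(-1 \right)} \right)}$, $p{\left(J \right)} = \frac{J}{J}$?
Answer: $459$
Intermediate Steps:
$p{\left(J \right)} = 1$
$E{\left(j \right)} = -9$ ($E{\left(j \right)} = -5 - 4 = -9$)
$17 E{\left(-1 \right)} h{\left(-3 \right)} = 17 \left(-9\right) \left(-3\right) = \left(-153\right) \left(-3\right) = 459$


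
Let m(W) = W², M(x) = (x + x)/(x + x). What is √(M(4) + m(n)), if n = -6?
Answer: √37 ≈ 6.0828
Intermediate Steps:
M(x) = 1 (M(x) = (2*x)/((2*x)) = (2*x)*(1/(2*x)) = 1)
√(M(4) + m(n)) = √(1 + (-6)²) = √(1 + 36) = √37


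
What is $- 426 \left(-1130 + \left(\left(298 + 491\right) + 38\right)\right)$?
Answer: $129078$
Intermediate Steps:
$- 426 \left(-1130 + \left(\left(298 + 491\right) + 38\right)\right) = - 426 \left(-1130 + \left(789 + 38\right)\right) = - 426 \left(-1130 + 827\right) = \left(-426\right) \left(-303\right) = 129078$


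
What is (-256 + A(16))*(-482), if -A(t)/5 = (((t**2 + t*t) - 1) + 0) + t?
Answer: 1393462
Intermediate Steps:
A(t) = 5 - 10*t**2 - 5*t (A(t) = -5*((((t**2 + t*t) - 1) + 0) + t) = -5*((((t**2 + t**2) - 1) + 0) + t) = -5*(((2*t**2 - 1) + 0) + t) = -5*(((-1 + 2*t**2) + 0) + t) = -5*((-1 + 2*t**2) + t) = -5*(-1 + t + 2*t**2) = 5 - 10*t**2 - 5*t)
(-256 + A(16))*(-482) = (-256 + (5 - 10*16**2 - 5*16))*(-482) = (-256 + (5 - 10*256 - 80))*(-482) = (-256 + (5 - 2560 - 80))*(-482) = (-256 - 2635)*(-482) = -2891*(-482) = 1393462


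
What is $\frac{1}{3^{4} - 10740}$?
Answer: $- \frac{1}{10659} \approx -9.3817 \cdot 10^{-5}$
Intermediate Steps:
$\frac{1}{3^{4} - 10740} = \frac{1}{81 - 10740} = \frac{1}{-10659} = - \frac{1}{10659}$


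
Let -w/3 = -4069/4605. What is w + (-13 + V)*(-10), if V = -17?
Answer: 464569/1535 ≈ 302.65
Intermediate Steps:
w = 4069/1535 (w = -(-12207)/4605 = -3*(-4069/4605) = 4069/1535 ≈ 2.6508)
w + (-13 + V)*(-10) = 4069/1535 + (-13 - 17)*(-10) = 4069/1535 - 30*(-10) = 4069/1535 + 300 = 464569/1535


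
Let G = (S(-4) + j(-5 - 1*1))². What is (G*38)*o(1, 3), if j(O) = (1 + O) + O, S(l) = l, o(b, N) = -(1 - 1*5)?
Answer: 34200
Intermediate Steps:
o(b, N) = 4 (o(b, N) = -(1 - 5) = -1*(-4) = 4)
j(O) = 1 + 2*O
G = 225 (G = (-4 + (1 + 2*(-5 - 1*1)))² = (-4 + (1 + 2*(-5 - 1)))² = (-4 + (1 + 2*(-6)))² = (-4 + (1 - 12))² = (-4 - 11)² = (-15)² = 225)
(G*38)*o(1, 3) = (225*38)*4 = 8550*4 = 34200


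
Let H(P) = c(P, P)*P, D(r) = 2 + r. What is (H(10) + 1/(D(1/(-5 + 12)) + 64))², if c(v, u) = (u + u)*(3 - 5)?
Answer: 34296447249/214369 ≈ 1.5999e+5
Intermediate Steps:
c(v, u) = -4*u (c(v, u) = (2*u)*(-2) = -4*u)
H(P) = -4*P² (H(P) = (-4*P)*P = -4*P²)
(H(10) + 1/(D(1/(-5 + 12)) + 64))² = (-4*10² + 1/((2 + 1/(-5 + 12)) + 64))² = (-4*100 + 1/((2 + 1/7) + 64))² = (-400 + 1/((2 + ⅐) + 64))² = (-400 + 1/(15/7 + 64))² = (-400 + 1/(463/7))² = (-400 + 7/463)² = (-185193/463)² = 34296447249/214369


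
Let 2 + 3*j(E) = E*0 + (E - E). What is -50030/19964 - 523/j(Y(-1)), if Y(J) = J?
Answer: 3902932/4991 ≈ 781.99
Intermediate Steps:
j(E) = -⅔ (j(E) = -⅔ + (E*0 + (E - E))/3 = -⅔ + (0 + 0)/3 = -⅔ + (⅓)*0 = -⅔ + 0 = -⅔)
-50030/19964 - 523/j(Y(-1)) = -50030/19964 - 523/(-⅔) = -50030*1/19964 - 523*(-3/2) = -25015/9982 + 1569/2 = 3902932/4991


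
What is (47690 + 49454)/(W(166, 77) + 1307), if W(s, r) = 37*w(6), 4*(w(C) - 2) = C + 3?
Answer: 388576/5857 ≈ 66.344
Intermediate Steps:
w(C) = 11/4 + C/4 (w(C) = 2 + (C + 3)/4 = 2 + (3 + C)/4 = 2 + (¾ + C/4) = 11/4 + C/4)
W(s, r) = 629/4 (W(s, r) = 37*(11/4 + (¼)*6) = 37*(11/4 + 3/2) = 37*(17/4) = 629/4)
(47690 + 49454)/(W(166, 77) + 1307) = (47690 + 49454)/(629/4 + 1307) = 97144/(5857/4) = 97144*(4/5857) = 388576/5857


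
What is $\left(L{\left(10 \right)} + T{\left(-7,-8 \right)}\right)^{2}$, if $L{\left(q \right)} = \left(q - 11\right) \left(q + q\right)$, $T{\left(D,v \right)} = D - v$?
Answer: $361$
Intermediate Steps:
$L{\left(q \right)} = 2 q \left(-11 + q\right)$ ($L{\left(q \right)} = \left(-11 + q\right) 2 q = 2 q \left(-11 + q\right)$)
$\left(L{\left(10 \right)} + T{\left(-7,-8 \right)}\right)^{2} = \left(2 \cdot 10 \left(-11 + 10\right) - -1\right)^{2} = \left(2 \cdot 10 \left(-1\right) + \left(-7 + 8\right)\right)^{2} = \left(-20 + 1\right)^{2} = \left(-19\right)^{2} = 361$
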